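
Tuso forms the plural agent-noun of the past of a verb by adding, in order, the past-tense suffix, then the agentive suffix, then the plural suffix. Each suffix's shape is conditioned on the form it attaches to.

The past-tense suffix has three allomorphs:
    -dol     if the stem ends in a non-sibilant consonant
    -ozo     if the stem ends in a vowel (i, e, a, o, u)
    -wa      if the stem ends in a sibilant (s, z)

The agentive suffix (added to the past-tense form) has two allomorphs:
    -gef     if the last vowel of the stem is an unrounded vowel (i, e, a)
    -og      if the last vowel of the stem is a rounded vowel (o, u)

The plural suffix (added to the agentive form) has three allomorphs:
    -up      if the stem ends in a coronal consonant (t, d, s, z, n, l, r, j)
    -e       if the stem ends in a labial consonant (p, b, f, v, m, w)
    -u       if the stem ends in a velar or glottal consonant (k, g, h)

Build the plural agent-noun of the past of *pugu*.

Since the final sound of *pugu* is /u/ (a vowel), it takes -ozo, giving *puguozo*.
Since the last vowel of the past-tense form *puguozo* is /o/ (a rounded vowel), it takes -og, giving *puguozoog*.
The agentive form *puguozoog*: final consonant = /g/, velar/glottal → -u → *puguozoogu*.

puguozoogu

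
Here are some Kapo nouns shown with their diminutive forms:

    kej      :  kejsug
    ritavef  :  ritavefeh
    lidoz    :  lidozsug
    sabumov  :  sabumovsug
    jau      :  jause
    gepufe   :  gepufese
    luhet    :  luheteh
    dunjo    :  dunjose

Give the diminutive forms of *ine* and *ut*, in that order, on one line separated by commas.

The alternation tracks the final sound of the stem — -eh when the stem ends in a voiceless consonant (*ritavef*, *luhet*); -sug when the stem ends in a voiced consonant (*kej*, *lidoz*, *sabumov*); -se when the stem ends in a vowel (*jau*, *gepufe*, *dunjo*).
Since the final sound of *ine* is /e/ (a vowel), it takes -se, giving *inese*.
*ut* — final sound /t/ (a voiceless consonant) → -eh → *uteh*.

inese, uteh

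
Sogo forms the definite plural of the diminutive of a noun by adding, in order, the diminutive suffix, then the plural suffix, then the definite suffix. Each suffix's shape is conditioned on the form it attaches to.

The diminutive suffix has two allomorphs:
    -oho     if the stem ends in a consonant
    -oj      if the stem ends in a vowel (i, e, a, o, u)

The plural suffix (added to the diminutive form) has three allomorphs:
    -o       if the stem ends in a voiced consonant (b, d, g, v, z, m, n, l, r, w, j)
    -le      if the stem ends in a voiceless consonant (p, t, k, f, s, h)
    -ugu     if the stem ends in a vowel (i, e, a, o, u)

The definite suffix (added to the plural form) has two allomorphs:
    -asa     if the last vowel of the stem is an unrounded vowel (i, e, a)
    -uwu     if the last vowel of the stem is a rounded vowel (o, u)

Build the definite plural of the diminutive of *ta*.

The final sound of *ta* is /a/, which is a vowel, so the diminutive suffix is -oj, giving *taoj*.
Since the final sound of the diminutive form *taoj* is /j/ (a voiced consonant), it takes -o, giving *taojo*.
Since the last vowel of the plural form *taojo* is /o/ (a rounded vowel), it takes -uwu, giving *taojouwu*.

taojouwu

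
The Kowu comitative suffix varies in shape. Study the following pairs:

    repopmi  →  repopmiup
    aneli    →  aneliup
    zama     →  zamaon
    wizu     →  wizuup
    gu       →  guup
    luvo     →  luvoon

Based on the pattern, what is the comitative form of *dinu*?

dinuup

The pattern is height harmony: -up when the last vowel of the stem is a high vowel (*repopmi*, *aneli*, *wizu*, *gu*); -on when the last vowel of the stem is a non-high vowel (*zama*, *luvo*).
Since the last vowel of *dinu* is /u/ (a high vowel), it takes -up, giving *dinuup*.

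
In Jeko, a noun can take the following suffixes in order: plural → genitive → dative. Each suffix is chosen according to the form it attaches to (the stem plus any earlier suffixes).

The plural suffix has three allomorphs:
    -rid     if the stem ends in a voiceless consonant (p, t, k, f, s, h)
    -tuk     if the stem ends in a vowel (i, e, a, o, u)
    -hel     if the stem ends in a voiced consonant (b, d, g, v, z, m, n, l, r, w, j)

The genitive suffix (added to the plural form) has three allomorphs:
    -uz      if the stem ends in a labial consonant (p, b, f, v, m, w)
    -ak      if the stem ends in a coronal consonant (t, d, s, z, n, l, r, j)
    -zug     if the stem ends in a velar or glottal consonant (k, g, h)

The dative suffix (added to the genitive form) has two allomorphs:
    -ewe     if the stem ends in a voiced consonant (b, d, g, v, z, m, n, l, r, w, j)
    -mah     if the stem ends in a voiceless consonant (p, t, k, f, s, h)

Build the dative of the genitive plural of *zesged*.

Since the final sound of *zesged* is /d/ (a voiced consonant), it takes -hel, giving *zesgedhel*.
The plural form *zesgedhel*: final consonant = /l/, coronal → -ak → *zesgedhelak*.
The final consonant of the genitive form *zesgedhelak* is /k/, which is voiceless, so the dative suffix is -mah, giving *zesgedhelakmah*.

zesgedhelakmah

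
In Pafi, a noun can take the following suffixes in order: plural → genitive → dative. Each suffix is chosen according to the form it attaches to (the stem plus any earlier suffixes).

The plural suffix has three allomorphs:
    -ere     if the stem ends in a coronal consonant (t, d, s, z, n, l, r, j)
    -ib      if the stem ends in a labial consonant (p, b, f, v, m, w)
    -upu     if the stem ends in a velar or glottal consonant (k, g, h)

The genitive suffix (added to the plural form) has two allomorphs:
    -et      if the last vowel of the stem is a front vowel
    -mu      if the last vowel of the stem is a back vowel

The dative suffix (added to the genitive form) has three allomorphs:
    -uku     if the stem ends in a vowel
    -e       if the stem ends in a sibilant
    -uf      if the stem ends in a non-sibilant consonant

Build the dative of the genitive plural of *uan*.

*uan* — final consonant /n/ (coronal) → -ere → *uanere*.
The plural form *uanere*: last vowel = /e/, a front vowel → -et → *uanereet*.
Since the final sound of the genitive form *uanereet* is /t/ (a non-sibilant consonant), it takes -uf, giving *uanereetuf*.

uanereetuf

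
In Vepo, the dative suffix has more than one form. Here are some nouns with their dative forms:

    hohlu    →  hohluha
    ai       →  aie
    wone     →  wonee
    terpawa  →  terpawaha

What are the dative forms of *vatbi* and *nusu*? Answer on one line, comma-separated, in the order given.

vatbie, nusuha

Looking at the last vowel of each stem: -e when the last vowel of the stem is a front vowel (*ai*, *wone*); -ha when the last vowel of the stem is a back vowel (*hohlu*, *terpawa*).
The last vowel of *vatbi* is /i/, which is a front vowel, so the suffix is -e, giving *vatbie*.
The last vowel of *nusu* is /u/, which is a back vowel, so the suffix is -ha, giving *nusuha*.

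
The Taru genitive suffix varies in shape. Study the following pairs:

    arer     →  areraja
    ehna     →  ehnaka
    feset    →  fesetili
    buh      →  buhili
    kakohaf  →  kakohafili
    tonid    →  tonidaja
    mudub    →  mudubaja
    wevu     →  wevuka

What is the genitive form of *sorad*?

The suffix is conditioned by the final sound: -ili when the stem ends in a voiceless consonant (*feset*, *buh*, *kakohaf*); -aja when the stem ends in a voiced consonant (*arer*, *tonid*, *mudub*); -ka when the stem ends in a vowel (*ehna*, *wevu*).
*sorad*: final sound = /d/, a voiced consonant → -aja → *soradaja*.

soradaja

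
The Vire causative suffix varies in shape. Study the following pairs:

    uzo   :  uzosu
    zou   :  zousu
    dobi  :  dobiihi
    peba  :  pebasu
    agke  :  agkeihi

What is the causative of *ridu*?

Looking at the last vowel of each stem: -ihi when the last vowel of the stem is a front vowel (*dobi*, *agke*); -su when the last vowel of the stem is a back vowel (*uzo*, *zou*, *peba*).
*ridu*: last vowel = /u/, a back vowel → -su → *ridusu*.

ridusu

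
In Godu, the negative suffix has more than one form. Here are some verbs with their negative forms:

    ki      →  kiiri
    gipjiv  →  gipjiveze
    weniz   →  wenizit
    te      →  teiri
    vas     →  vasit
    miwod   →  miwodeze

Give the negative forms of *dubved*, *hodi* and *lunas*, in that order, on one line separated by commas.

dubvedeze, hodiiri, lunasit

The alternation tracks the final sound of the stem — -it when the stem ends in a sibilant (*weniz*, *vas*); -eze when the stem ends in a non-sibilant consonant (*gipjiv*, *miwod*); -iri when the stem ends in a vowel (*ki*, *te*).
*dubved* — final sound /d/ (a non-sibilant consonant) → -eze → *dubvedeze*.
Since the final sound of *hodi* is /i/ (a vowel), it takes -iri, giving *hodiiri*.
Since the final sound of *lunas* is /s/ (a sibilant), it takes -it, giving *lunasit*.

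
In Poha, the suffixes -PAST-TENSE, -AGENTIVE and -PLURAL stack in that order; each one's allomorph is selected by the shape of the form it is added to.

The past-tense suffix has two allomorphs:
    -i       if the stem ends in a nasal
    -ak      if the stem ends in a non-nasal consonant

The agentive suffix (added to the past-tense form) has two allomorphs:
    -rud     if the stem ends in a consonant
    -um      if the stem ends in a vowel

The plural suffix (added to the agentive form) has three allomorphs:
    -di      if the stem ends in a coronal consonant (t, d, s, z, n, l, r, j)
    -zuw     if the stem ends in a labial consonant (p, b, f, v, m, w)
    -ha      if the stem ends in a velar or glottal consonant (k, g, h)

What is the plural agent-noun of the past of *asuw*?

*asuw*: final consonant = /w/, non-nasal → -ak → *asuwak*.
The final sound of the past-tense form *asuwak* is /k/, which is a consonant, so the agentive suffix is -rud, giving *asuwakrud*.
Since the final consonant of the agentive form *asuwakrud* is /d/ (coronal), it takes -di, giving *asuwakruddi*.

asuwakruddi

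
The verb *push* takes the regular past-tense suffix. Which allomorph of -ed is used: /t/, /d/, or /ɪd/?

/t/

The stem *push* ends in a voiceless consonant other than /t/.
The -ed suffix is realized as /ɪd/ after /t, d/; as /t/ after other voiceless consonants; and as /d/ after other voiced sounds.
So -ed on *push* is pronounced /t/.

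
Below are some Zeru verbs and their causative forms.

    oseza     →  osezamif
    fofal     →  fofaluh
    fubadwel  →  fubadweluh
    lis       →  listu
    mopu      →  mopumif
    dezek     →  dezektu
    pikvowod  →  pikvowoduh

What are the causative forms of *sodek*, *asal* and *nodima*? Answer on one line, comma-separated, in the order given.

sodektu, asaluh, nodimamif

The alternation tracks the final sound of the stem — -tu when the stem ends in a voiceless consonant (*lis*, *dezek*); -uh when the stem ends in a voiced consonant (*fofal*, *fubadwel*, *pikvowod*); -mif when the stem ends in a vowel (*oseza*, *mopu*).
Since the final sound of *sodek* is /k/ (a voiceless consonant), it takes -tu, giving *sodektu*.
*asal* — final sound /l/ (a voiced consonant) → -uh → *asaluh*.
*nodima* — final sound /a/ (a vowel) → -mif → *nodimamif*.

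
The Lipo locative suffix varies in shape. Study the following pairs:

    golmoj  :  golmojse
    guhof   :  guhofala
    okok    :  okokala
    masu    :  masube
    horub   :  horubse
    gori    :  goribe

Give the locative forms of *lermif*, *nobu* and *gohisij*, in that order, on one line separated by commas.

Looking at the final sound of each stem: -ala when the stem ends in a voiceless consonant (*guhof*, *okok*); -se when the stem ends in a voiced consonant (*golmoj*, *horub*); -be when the stem ends in a vowel (*masu*, *gori*).
The final sound of *lermif* is /f/, which is a voiceless consonant, so the suffix is -ala, giving *lermifala*.
Since the final sound of *nobu* is /u/ (a vowel), it takes -be, giving *nobube*.
*gohisij*: final sound = /j/, a voiced consonant → -se → *gohisijse*.

lermifala, nobube, gohisijse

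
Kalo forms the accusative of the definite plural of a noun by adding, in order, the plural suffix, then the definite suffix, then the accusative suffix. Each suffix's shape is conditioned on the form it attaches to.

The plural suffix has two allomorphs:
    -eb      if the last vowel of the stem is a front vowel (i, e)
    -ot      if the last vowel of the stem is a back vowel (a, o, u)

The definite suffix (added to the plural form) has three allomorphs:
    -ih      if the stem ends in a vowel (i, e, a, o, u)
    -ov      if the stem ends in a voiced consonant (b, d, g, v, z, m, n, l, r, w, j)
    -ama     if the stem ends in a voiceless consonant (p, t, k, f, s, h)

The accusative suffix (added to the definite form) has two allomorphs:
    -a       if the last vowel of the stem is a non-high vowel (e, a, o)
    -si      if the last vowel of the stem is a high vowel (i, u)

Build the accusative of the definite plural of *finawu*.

finawuotamaa

*finawu*: last vowel = /u/, a back vowel → -ot → *finawuot*.
Since the final sound of the plural form *finawuot* is /t/ (a voiceless consonant), it takes -ama, giving *finawuotama*.
The last vowel of the definite form *finawuotama* is /a/, which is a non-high vowel, so the accusative suffix is -a, giving *finawuotamaa*.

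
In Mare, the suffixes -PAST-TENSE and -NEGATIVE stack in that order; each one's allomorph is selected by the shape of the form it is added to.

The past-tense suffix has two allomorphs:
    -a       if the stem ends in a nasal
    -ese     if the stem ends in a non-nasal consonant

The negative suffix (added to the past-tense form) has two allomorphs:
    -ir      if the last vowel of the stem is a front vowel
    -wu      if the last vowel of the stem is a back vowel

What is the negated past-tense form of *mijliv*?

*mijliv*: final consonant = /v/, non-nasal → -ese → *mijlivese*.
The last vowel of the past-tense form *mijlivese* is /e/, which is a front vowel, so the negative suffix is -ir, giving *mijliveseir*.

mijliveseir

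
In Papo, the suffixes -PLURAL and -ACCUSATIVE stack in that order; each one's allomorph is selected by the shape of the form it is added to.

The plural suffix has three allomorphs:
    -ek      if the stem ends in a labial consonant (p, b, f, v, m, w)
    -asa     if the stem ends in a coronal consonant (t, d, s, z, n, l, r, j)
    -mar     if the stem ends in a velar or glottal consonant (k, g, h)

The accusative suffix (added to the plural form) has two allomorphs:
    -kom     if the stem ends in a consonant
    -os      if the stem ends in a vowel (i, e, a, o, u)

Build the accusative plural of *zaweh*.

zawehmarkom

*zaweh* — final consonant /h/ (velar/glottal) → -mar → *zawehmar*.
The plural form *zawehmar*: final sound = /r/, a consonant → -kom → *zawehmarkom*.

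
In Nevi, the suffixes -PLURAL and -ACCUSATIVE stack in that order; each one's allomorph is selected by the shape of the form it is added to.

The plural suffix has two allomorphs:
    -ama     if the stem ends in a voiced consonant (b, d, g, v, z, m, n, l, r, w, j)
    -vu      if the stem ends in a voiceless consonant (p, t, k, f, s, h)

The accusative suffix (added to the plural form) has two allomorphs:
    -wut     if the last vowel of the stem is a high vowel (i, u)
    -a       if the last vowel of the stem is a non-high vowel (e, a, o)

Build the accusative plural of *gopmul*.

The final consonant of *gopmul* is /l/, which is voiced, so the plural suffix is -ama, giving *gopmulama*.
The plural form *gopmulama*: last vowel = /a/, a non-high vowel → -a → *gopmulamaa*.

gopmulamaa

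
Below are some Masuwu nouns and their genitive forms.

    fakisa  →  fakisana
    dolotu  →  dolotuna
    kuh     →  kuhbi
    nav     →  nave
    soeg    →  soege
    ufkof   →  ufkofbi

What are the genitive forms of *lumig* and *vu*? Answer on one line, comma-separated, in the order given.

lumige, vuna

The pattern is voicing of the final sound: -bi when the stem ends in a voiceless consonant (*kuh*, *ufkof*); -e when the stem ends in a voiced consonant (*nav*, *soeg*); -na when the stem ends in a vowel (*fakisa*, *dolotu*).
*lumig* — final sound /g/ (a voiced consonant) → -e → *lumige*.
*vu* — final sound /u/ (a vowel) → -na → *vuna*.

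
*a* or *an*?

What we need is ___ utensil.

The indefinite article is chosen by the initial *sound* of the following word, not its spelling.
*utensil* begins with the sound /juː/ (u pronounced /juː/) — a consonant sound.
So the article is *a*: What we need is a utensil.

a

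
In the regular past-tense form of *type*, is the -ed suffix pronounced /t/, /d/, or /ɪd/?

/t/

The stem *type* ends in a voiceless consonant other than /t/.
The -ed suffix is realized as /ɪd/ after /t, d/; as /t/ after other voiceless consonants; and as /d/ after other voiced sounds.
So -ed on *type* is pronounced /t/.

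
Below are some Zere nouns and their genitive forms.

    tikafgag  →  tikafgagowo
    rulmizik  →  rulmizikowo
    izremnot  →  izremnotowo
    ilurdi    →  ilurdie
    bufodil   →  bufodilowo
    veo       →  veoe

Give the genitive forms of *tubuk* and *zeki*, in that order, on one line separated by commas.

The pattern is consonant vs. vowel: -owo when the stem ends in a consonant (*tikafgag*, *rulmizik*, *izremnot*, *bufodil*); -e when the stem ends in a vowel (*ilurdi*, *veo*).
The final sound of *tubuk* is /k/, which is a consonant, so the suffix is -owo, giving *tubukowo*.
*zeki* — final sound /i/ (a vowel) → -e → *zekie*.

tubukowo, zekie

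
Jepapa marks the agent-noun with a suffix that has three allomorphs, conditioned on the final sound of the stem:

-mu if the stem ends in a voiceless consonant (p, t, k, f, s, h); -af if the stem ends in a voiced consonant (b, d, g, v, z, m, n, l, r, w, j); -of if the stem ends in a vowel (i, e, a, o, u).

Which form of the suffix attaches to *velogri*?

-of

Since the final sound of *velogri* is /i/ (a vowel), it takes -of.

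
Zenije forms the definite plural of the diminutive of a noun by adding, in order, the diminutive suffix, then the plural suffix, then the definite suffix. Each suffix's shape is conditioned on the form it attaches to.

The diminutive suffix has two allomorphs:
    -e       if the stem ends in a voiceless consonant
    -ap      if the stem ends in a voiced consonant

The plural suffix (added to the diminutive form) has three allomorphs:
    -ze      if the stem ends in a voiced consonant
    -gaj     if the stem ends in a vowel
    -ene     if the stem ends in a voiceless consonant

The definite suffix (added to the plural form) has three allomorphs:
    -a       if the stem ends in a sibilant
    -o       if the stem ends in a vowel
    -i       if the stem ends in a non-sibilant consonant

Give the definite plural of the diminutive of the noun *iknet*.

*iknet*: final consonant = /t/, voiceless → -e → *iknete*.
The final sound of the diminutive form *iknete* is /e/, which is a vowel, so the plural suffix is -gaj, giving *iknetegaj*.
Since the final sound of the plural form *iknetegaj* is /j/ (a non-sibilant consonant), it takes -i, giving *iknetegaji*.

iknetegaji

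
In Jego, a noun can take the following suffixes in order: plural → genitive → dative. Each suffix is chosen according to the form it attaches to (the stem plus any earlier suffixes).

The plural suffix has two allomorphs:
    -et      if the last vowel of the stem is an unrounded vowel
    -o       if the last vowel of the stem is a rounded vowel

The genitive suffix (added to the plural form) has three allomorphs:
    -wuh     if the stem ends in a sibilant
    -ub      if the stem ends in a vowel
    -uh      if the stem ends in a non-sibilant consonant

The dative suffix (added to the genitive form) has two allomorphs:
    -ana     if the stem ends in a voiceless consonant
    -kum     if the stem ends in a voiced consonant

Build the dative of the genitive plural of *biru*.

biruoubkum

*biru* — last vowel /u/ (a rounded vowel) → -o → *biruo*.
Since the final sound of the plural form *biruo* is /o/ (a vowel), it takes -ub, giving *biruoub*.
The genitive form *biruoub* — final consonant /b/ (voiced) → -kum → *biruoubkum*.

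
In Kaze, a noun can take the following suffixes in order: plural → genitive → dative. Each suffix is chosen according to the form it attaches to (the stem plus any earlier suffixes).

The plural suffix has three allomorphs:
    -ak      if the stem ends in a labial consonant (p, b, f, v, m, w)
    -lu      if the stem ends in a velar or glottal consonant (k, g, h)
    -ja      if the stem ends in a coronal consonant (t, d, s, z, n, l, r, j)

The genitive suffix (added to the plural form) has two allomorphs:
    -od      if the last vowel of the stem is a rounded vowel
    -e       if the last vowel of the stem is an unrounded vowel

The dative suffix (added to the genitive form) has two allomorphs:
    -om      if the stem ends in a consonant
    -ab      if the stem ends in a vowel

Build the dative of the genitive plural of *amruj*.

Since the final consonant of *amruj* is /j/ (coronal), it takes -ja, giving *amrujja*.
The plural form *amrujja*: last vowel = /a/, an unrounded vowel → -e → *amrujjae*.
Since the final sound of the genitive form *amrujjae* is /e/ (a vowel), it takes -ab, giving *amrujjaeab*.

amrujjaeab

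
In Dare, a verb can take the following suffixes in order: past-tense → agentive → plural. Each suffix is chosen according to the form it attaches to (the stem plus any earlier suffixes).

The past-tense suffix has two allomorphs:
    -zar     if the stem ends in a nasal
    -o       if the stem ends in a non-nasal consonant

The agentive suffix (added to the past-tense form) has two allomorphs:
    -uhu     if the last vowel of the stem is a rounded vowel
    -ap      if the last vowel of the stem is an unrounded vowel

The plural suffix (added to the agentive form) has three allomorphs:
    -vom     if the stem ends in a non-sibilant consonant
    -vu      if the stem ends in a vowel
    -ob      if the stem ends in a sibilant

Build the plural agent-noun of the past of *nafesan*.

nafesanzarapvom

*nafesan* — final consonant /n/ (a nasal) → -zar → *nafesanzar*.
Since the last vowel of the past-tense form *nafesanzar* is /a/ (an unrounded vowel), it takes -ap, giving *nafesanzarap*.
The agentive form *nafesanzarap* — final sound /p/ (a non-sibilant consonant) → -vom → *nafesanzarapvom*.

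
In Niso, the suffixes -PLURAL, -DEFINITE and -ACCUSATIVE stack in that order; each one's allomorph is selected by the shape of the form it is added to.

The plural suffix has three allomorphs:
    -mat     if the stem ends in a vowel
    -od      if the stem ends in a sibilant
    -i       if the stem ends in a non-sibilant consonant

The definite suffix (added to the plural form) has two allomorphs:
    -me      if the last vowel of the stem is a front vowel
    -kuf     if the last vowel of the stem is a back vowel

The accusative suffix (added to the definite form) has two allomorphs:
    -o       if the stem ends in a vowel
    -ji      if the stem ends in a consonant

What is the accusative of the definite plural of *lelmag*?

lelmagimeo

The final sound of *lelmag* is /g/, which is a non-sibilant consonant, so the plural suffix is -i, giving *lelmagi*.
The plural form *lelmagi* — last vowel /i/ (a front vowel) → -me → *lelmagime*.
The final sound of the definite form *lelmagime* is /e/, which is a vowel, so the accusative suffix is -o, giving *lelmagimeo*.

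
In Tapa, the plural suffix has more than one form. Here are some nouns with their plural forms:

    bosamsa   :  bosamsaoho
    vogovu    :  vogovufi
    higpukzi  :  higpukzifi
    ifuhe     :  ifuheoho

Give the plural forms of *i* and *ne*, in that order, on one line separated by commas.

Looking at the last vowel of each stem: -fi when the last vowel of the stem is a high vowel (*vogovu*, *higpukzi*); -oho when the last vowel of the stem is a non-high vowel (*bosamsa*, *ifuhe*).
Since the last vowel of *i* is /i/ (a high vowel), it takes -fi, giving *ifi*.
*ne*: last vowel = /e/, a non-high vowel → -oho → *neoho*.

ifi, neoho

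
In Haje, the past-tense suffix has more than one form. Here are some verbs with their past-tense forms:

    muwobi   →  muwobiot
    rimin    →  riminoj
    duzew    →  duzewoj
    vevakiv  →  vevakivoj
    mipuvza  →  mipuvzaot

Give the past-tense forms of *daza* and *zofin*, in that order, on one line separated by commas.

dazaot, zofinoj

The alternation tracks the final sound of the stem — -oj when the stem ends in a consonant (*rimin*, *duzew*, *vevakiv*); -ot when the stem ends in a vowel (*muwobi*, *mipuvza*).
The final sound of *daza* is /a/, which is a vowel, so the suffix is -ot, giving *dazaot*.
The final sound of *zofin* is /n/, which is a consonant, so the suffix is -oj, giving *zofinoj*.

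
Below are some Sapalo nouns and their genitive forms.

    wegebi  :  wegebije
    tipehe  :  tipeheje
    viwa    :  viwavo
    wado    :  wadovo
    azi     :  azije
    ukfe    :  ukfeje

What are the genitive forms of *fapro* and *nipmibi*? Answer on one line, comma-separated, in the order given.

faprovo, nipmibije

The suffix is conditioned by the last vowel: -je when the last vowel of the stem is a front vowel (*wegebi*, *tipehe*, *azi*, *ukfe*); -vo when the last vowel of the stem is a back vowel (*viwa*, *wado*).
Since the last vowel of *fapro* is /o/ (a back vowel), it takes -vo, giving *faprovo*.
*nipmibi* — last vowel /i/ (a front vowel) → -je → *nipmibije*.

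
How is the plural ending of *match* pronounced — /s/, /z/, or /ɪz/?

/ɪz/

The stem *match* ends in a sibilant (/s, z, ʃ, ʒ, tʃ, dʒ/).
The plural suffix surfaces as /ɪz/ after sibilants, /s/ after other voiceless consonants, and /z/ after other voiced sounds.
So the plural -s on *match* is pronounced /ɪz/.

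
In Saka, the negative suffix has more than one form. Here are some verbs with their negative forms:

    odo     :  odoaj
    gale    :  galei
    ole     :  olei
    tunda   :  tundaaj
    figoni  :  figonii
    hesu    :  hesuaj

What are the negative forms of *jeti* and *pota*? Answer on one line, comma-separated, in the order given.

jetii, potaaj

The pattern is front/back vowel harmony: -i when the last vowel of the stem is a front vowel (*gale*, *ole*, *figoni*); -aj when the last vowel of the stem is a back vowel (*odo*, *tunda*, *hesu*).
Since the last vowel of *jeti* is /i/ (a front vowel), it takes -i, giving *jetii*.
*pota*: last vowel = /a/, a back vowel → -aj → *potaaj*.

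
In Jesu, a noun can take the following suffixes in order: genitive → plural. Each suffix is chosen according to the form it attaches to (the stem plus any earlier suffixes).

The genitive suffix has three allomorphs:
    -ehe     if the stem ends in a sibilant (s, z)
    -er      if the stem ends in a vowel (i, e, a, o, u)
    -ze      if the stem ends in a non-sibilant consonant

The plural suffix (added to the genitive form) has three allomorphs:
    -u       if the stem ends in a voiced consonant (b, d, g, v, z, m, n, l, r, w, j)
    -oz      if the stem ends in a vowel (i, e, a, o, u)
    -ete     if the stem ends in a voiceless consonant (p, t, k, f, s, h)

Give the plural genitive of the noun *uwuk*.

*uwuk*: final sound = /k/, a non-sibilant consonant → -ze → *uwukze*.
The genitive form *uwukze*: final sound = /e/, a vowel → -oz → *uwukzeoz*.

uwukzeoz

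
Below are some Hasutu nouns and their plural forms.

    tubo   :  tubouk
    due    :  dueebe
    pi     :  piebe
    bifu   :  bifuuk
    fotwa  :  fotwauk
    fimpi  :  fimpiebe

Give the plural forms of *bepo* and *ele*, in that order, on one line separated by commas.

bepouk, eleebe

Looking at the last vowel of each stem: -ebe when the last vowel of the stem is a front vowel (*due*, *pi*, *fimpi*); -uk when the last vowel of the stem is a back vowel (*tubo*, *bifu*, *fotwa*).
*bepo*: last vowel = /o/, a back vowel → -uk → *bepouk*.
*ele* — last vowel /e/ (a front vowel) → -ebe → *eleebe*.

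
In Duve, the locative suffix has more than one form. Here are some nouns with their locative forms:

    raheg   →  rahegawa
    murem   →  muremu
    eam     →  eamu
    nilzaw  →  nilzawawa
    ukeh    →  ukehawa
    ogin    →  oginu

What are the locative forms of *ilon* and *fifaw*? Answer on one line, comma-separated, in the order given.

ilonu, fifawawa

The suffix is conditioned by the final consonant: -u when the stem ends in a nasal (*murem*, *eam*, *ogin*); -awa when the stem ends in a non-nasal consonant (*raheg*, *nilzaw*, *ukeh*).
Since the final consonant of *ilon* is /n/ (a nasal), it takes -u, giving *ilonu*.
*fifaw*: final consonant = /w/, non-nasal → -awa → *fifawawa*.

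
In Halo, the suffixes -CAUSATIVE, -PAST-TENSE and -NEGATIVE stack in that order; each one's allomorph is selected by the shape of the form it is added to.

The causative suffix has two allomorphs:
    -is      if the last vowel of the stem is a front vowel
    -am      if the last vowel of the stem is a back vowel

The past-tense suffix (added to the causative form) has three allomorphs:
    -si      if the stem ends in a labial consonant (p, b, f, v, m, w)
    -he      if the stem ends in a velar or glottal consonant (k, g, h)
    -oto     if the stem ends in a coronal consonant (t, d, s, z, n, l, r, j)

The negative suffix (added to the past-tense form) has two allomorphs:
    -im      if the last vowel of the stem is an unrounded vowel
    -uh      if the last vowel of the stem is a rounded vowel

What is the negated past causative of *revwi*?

revwiisotouh

*revwi* — last vowel /i/ (a front vowel) → -is → *revwiis*.
The causative form *revwiis* — final consonant /s/ (coronal) → -oto → *revwiisoto*.
The past-tense form *revwiisoto*: last vowel = /o/, a rounded vowel → -uh → *revwiisotouh*.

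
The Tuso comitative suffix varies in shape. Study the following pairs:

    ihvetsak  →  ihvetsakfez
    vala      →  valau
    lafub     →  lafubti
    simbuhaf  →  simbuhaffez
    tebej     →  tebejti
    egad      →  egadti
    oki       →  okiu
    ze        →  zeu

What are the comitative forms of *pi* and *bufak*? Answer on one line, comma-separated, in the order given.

The alternation tracks the final sound of the stem — -fez when the stem ends in a voiceless consonant (*ihvetsak*, *simbuhaf*); -ti when the stem ends in a voiced consonant (*lafub*, *tebej*, *egad*); -u when the stem ends in a vowel (*vala*, *oki*, *ze*).
*pi* — final sound /i/ (a vowel) → -u → *piu*.
*bufak*: final sound = /k/, a voiceless consonant → -fez → *bufakfez*.

piu, bufakfez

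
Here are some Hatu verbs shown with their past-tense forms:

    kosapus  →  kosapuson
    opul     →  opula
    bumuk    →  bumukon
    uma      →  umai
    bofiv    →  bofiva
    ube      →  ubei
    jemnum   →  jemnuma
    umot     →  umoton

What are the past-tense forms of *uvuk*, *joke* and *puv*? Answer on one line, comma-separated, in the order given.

Looking at the final sound of each stem: -on when the stem ends in a voiceless consonant (*kosapus*, *bumuk*, *umot*); -a when the stem ends in a voiced consonant (*opul*, *bofiv*, *jemnum*); -i when the stem ends in a vowel (*uma*, *ube*).
*uvuk* — final sound /k/ (a voiceless consonant) → -on → *uvukon*.
The final sound of *joke* is /e/, which is a vowel, so the suffix is -i, giving *jokei*.
Since the final sound of *puv* is /v/ (a voiced consonant), it takes -a, giving *puva*.

uvukon, jokei, puva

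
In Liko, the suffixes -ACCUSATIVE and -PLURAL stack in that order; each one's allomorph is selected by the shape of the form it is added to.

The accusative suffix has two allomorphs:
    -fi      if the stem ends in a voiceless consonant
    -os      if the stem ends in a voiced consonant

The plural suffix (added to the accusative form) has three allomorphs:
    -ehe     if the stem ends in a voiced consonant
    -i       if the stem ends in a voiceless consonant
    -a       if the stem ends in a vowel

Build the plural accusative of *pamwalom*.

pamwalomosi

The final consonant of *pamwalom* is /m/, which is voiced, so the accusative suffix is -os, giving *pamwalomos*.
The accusative form *pamwalomos* — final sound /s/ (a voiceless consonant) → -i → *pamwalomosi*.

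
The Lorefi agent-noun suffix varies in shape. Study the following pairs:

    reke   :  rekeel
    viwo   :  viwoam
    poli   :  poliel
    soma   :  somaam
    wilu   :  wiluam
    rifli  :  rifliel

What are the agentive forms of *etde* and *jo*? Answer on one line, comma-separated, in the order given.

etdeel, joam

The pattern is front/back vowel harmony: -el when the last vowel of the stem is a front vowel (*reke*, *poli*, *rifli*); -am when the last vowel of the stem is a back vowel (*viwo*, *soma*, *wilu*).
*etde*: last vowel = /e/, a front vowel → -el → *etdeel*.
*jo* — last vowel /o/ (a back vowel) → -am → *joam*.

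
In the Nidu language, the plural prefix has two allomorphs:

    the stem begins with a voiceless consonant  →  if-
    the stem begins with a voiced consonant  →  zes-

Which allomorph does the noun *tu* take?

Since the first consonant of *tu* is /t/ (voiceless), it takes if-.

if-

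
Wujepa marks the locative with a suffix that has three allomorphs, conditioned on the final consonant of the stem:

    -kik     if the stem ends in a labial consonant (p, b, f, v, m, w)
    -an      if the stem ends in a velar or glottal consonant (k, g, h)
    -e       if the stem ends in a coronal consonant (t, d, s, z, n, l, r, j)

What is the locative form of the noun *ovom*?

*ovom*: final consonant = /m/, labial → -kik → *ovomkik*.

ovomkik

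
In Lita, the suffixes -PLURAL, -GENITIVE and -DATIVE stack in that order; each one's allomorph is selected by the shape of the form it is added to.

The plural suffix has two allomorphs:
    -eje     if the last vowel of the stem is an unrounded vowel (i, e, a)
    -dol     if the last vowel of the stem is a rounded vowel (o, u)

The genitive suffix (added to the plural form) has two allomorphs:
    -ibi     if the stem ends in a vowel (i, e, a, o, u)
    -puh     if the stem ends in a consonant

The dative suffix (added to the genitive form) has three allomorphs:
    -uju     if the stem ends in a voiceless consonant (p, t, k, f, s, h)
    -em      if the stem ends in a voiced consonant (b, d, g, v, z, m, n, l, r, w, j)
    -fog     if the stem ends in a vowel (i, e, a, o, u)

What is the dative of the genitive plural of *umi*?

umiejeibifog

The last vowel of *umi* is /i/, which is an unrounded vowel, so the plural suffix is -eje, giving *umieje*.
The final sound of the plural form *umieje* is /e/, which is a vowel, so the genitive suffix is -ibi, giving *umiejeibi*.
The genitive form *umiejeibi* — final sound /i/ (a vowel) → -fog → *umiejeibifog*.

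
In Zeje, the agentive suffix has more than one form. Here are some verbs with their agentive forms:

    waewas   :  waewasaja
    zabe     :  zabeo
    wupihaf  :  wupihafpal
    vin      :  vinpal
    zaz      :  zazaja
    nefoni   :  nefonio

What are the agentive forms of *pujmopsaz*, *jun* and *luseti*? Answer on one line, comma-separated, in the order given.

pujmopsazaja, junpal, lusetio

Looking at the final sound of each stem: -aja when the stem ends in a sibilant (*waewas*, *zaz*); -pal when the stem ends in a non-sibilant consonant (*wupihaf*, *vin*); -o when the stem ends in a vowel (*zabe*, *nefoni*).
*pujmopsaz* — final sound /z/ (a sibilant) → -aja → *pujmopsazaja*.
*jun* — final sound /n/ (a non-sibilant consonant) → -pal → *junpal*.
*luseti* — final sound /i/ (a vowel) → -o → *lusetio*.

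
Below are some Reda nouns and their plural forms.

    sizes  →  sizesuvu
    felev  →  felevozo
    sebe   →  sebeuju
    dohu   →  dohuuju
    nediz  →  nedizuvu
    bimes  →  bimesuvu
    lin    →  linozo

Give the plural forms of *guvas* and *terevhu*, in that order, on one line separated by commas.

guvasuvu, terevhuuju

The suffix is conditioned by the final sound: -uvu when the stem ends in a sibilant (*sizes*, *nediz*, *bimes*); -ozo when the stem ends in a non-sibilant consonant (*felev*, *lin*); -uju when the stem ends in a vowel (*sebe*, *dohu*).
*guvas* — final sound /s/ (a sibilant) → -uvu → *guvasuvu*.
*terevhu*: final sound = /u/, a vowel → -uju → *terevhuuju*.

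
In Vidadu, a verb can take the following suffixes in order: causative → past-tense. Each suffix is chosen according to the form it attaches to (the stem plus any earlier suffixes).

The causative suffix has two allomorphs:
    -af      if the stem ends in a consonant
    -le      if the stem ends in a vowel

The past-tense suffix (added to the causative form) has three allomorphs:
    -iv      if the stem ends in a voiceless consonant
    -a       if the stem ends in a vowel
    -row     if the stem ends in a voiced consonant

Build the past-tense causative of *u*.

ulea

The final sound of *u* is /u/, which is a vowel, so the causative suffix is -le, giving *ule*.
The final sound of the causative form *ule* is /e/, which is a vowel, so the past-tense suffix is -a, giving *ulea*.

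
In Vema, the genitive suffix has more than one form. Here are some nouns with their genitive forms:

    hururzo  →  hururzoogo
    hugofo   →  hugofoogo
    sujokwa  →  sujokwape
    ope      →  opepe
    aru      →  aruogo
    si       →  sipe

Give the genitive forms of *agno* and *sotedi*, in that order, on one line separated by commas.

The alternation tracks the last vowel of the stem — -ogo when the last vowel of the stem is a rounded vowel (*hururzo*, *hugofo*, *aru*); -pe when the last vowel of the stem is an unrounded vowel (*sujokwa*, *ope*, *si*).
The last vowel of *agno* is /o/, which is a rounded vowel, so the suffix is -ogo, giving *agnoogo*.
The last vowel of *sotedi* is /i/, which is an unrounded vowel, so the suffix is -pe, giving *sotedipe*.

agnoogo, sotedipe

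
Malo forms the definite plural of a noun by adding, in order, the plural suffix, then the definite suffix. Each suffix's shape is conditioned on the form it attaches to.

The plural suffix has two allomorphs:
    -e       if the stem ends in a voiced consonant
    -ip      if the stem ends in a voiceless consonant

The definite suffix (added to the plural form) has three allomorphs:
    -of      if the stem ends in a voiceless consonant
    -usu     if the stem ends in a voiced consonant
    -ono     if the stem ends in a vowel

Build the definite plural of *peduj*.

pedujeono

Since the final consonant of *peduj* is /j/ (voiced), it takes -e, giving *peduje*.
Since the final sound of the plural form *peduje* is /e/ (a vowel), it takes -ono, giving *pedujeono*.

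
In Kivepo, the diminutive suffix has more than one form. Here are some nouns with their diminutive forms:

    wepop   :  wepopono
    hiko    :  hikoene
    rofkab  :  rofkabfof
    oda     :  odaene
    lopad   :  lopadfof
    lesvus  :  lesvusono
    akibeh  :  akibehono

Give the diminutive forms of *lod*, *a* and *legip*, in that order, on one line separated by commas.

lodfof, aene, legipono

The alternation tracks the final sound of the stem — -ono when the stem ends in a voiceless consonant (*wepop*, *lesvus*, *akibeh*); -fof when the stem ends in a voiced consonant (*rofkab*, *lopad*); -ene when the stem ends in a vowel (*hiko*, *oda*).
*lod* — final sound /d/ (a voiced consonant) → -fof → *lodfof*.
*a*: final sound = /a/, a vowel → -ene → *aene*.
The final sound of *legip* is /p/, which is a voiceless consonant, so the suffix is -ono, giving *legipono*.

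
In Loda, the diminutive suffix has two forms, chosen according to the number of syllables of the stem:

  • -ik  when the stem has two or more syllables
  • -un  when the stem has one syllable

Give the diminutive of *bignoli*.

*bignoli* has 3 syllables, so the suffix is -ik, giving *bignoliik*.

bignoliik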